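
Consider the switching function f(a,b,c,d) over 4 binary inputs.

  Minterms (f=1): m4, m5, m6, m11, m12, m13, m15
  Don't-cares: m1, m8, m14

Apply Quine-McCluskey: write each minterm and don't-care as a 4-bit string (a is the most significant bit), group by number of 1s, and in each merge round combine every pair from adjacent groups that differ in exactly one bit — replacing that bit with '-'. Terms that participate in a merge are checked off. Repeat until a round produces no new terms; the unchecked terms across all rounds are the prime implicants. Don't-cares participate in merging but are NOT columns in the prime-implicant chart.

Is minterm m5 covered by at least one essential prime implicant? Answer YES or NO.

[col 0] 0001*, 0100*, 0101*, 0110*, 1000*, 1011*, 1100*, 1101*, 1110*, 1111*
[col 1] -100*, -101*, -110*, 0-01, 01-0*, 010-*, 1-00, 1-11, 11-0*, 11-1*, 110-*, 111-*
[col 2] -1-0, -10-, 11--
Prime implicants: -1-0, -10-, 0-01, 1-00, 1-11, 11--
PI chart (minterm → PIs covering it):
  4 | -1-0,-10-
  5 | -10-,0-01
  6 | -1-0  (sole → essential)
  11 | 1-11  (sole → essential)
  12 | -1-0,-10-,1-00,11--
  13 | -10-,11--
  15 | 1-11,11--
Essential prime implicants: -1-0, 1-11

NO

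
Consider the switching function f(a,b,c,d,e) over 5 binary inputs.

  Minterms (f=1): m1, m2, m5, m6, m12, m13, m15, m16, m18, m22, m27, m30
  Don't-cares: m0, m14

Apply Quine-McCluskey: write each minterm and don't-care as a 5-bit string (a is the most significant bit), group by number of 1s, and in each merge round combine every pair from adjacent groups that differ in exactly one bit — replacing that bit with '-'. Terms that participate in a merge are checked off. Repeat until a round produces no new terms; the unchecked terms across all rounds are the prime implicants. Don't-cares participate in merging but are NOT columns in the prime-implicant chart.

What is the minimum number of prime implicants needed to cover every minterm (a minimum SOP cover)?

[col 0] 00000*, 00001*, 00010*, 00101*, 00110*, 01100*, 01101*, 01110*, 01111*, 10000*, 10010*, 10110*, 11011, 11110*
[col 1] -0000*, -0010*, -0110*, -1110*, 0-101, 0-110*, 00-01, 00-10*, 000-0*, 0000-, 011-0*, 011-1*, 0110-*, 0111-*, 1-110*, 10-10*, 100-0*
[col 2] --110, -0-10, -00-0, 011--
Prime implicants: --110, -0-10, -00-0, 0-101, 00-01, 0000-, 011--, 11011
PI chart (minterm → PIs covering it):
  1 | 00-01,0000-
  2 | -0-10,-00-0
  5 | 0-101,00-01
  6 | --110,-0-10
  12 | 011--  (sole → essential)
  13 | 0-101,011--
  15 | 011--  (sole → essential)
  16 | -00-0  (sole → essential)
  18 | -0-10,-00-0
  22 | --110,-0-10
  27 | 11011  (sole → essential)
  30 | --110  (sole → essential)
Essential prime implicants: --110, -00-0, 011--, 11011
Petrick residual → 00-01
Minimum SOP uses 5 PIs: cde' + b'c'e' + a'b'd'e + a'bc + abc'de

5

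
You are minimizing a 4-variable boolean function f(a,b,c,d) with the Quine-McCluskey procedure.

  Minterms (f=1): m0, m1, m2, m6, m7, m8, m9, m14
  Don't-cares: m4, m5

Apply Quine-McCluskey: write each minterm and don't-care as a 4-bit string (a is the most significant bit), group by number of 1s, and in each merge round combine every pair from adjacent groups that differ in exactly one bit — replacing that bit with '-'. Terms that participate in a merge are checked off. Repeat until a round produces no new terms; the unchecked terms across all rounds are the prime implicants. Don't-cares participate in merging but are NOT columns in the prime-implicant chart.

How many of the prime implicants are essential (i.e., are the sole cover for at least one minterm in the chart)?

4

size-2^0 implicants → 0000(✓)  0001(✓)  0010(✓)  0100(✓)  0101(✓)  0110(✓)  0111(✓)  1000(✓)  1001(✓)  1110(✓)
size-2^1 implicants → -000(✓)  -001(✓)  -110  0-00(✓)  0-01(✓)  0-10(✓)  00-0(✓)  000-(✓)  01-0(✓)  01-1(✓)  010-(✓)  011-(✓)  100-(✓)
size-2^2 implicants → -00-  0--0  0-0-  01--
Unchecked terms (primes): -00-, -110, 0--0, 0-0-, 01--
Minterm coverage:
  m0 ⊆ -00-,0--0,0-0-
  m1 ⊆ -00-,0-0-
  m2 ⊆ 0--0 [E]
  m6 ⊆ -110,0--0,01--
  m7 ⊆ 01-- [E]
  m8 ⊆ -00- [E]
  m9 ⊆ -00- [E]
  m14 ⊆ -110 [E]
E = {-00-, -110, 0--0, 01--}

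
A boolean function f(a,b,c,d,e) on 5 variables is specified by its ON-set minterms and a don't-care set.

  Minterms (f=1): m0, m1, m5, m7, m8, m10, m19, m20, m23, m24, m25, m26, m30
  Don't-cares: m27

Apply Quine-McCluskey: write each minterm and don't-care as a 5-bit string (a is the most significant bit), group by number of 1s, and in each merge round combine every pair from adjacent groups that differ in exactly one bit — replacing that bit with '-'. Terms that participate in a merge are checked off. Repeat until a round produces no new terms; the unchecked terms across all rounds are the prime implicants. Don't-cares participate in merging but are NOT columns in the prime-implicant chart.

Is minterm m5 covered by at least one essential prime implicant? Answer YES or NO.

Round 0: 00000✓ 00001✓ 00101✓ 00111✓ 01000✓ 01010✓ 10011✓ 10100 10111✓ 11000✓ 11001✓ 11010✓ 11011✓ 11110✓
Round 1: -0111 -1000✓ -1010✓ 0-000 00-01 0000- 001-1 010-0✓ 1-011 10-11 11-10 110-0✓ 110-1✓ 1100-✓ 1101-✓
Round 2: -10-0 110--
PIs = {-0111, -10-0, 0-000, 00-01, 0000-, 001-1, 1-011, 10-11, 10100, 11-10, 110--}
Coverage chart:
  m0: 0-000,0000-
  m1: 00-01,0000-
  m5: 00-01,001-1
  m7: -0111,001-1
  m8: -10-0,0-000
  m10: -10-0 ←essential
  m19: 1-011,10-11
  m20: 10100 ←essential
  m23: -0111,10-11
  m24: -10-0,110--
  m25: 110-- ←essential
  m26: -10-0,11-10,110--
  m30: 11-10 ←essential
Essential: -10-0, 10100, 11-10, 110--

NO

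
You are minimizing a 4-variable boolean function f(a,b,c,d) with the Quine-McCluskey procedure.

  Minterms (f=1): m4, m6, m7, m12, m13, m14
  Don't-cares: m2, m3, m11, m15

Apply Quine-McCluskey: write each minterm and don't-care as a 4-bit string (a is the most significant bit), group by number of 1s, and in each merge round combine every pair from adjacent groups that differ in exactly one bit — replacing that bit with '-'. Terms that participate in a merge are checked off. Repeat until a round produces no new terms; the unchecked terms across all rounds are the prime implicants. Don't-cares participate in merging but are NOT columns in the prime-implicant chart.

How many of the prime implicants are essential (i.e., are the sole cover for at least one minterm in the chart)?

Round 0: 0010✓ 0011✓ 0100✓ 0110✓ 0111✓ 1011✓ 1100✓ 1101✓ 1110✓ 1111✓
Round 1: -011✓ -100✓ -110✓ -111✓ 0-10✓ 0-11✓ 001-✓ 01-0✓ 011-✓ 1-11✓ 11-0✓ 11-1✓ 110-✓ 111-✓
Round 2: --11 -1-0 -11- 0-1- 11--
PIs = {--11, -1-0, -11-, 0-1-, 11--}
Coverage chart:
  m4: -1-0 ←essential
  m6: -1-0,-11-,0-1-
  m7: --11,-11-,0-1-
  m12: -1-0,11--
  m13: 11-- ←essential
  m14: -1-0,-11-,11--
Essential: -1-0, 11--

2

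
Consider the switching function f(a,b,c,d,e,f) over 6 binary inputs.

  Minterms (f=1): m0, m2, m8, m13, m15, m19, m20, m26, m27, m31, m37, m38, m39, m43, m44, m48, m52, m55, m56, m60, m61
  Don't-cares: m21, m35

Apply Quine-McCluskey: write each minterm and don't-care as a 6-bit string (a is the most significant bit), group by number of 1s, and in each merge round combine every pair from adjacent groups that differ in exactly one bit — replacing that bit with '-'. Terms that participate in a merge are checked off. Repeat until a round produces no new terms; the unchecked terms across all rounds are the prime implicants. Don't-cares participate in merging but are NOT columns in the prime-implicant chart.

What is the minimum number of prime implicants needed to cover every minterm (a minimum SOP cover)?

14

[col 0] 000000*, 000010*, 001000*, 001101*, 001111*, 010011*, 010100*, 010101*, 011010*, 011011*, 011111*, 100011*, 100101*, 100110*, 100111*, 101011*, 101100*, 110000*, 110100*, 110111*, 111000*, 111100*, 111101*
[col 1] -10100, 0-1111, 00-000, 0000-0, 0011-1, 01-011, 01010-, 011-11, 01101-, 1-0111, 1-1100, 10-011, 100-11, 1001-1, 10011-, 11-000*, 11-100*, 110-00*, 111-00*, 11110-
[col 2] 11--00
Prime implicants: -10100, 0-1111, 00-000, 0000-0, 0011-1, 01-011, 01010-, 011-11, 01101-, 1-0111, 1-1100, 10-011, 100-11, 1001-1, 10011-, 11--00, 11110-
PI chart (minterm → PIs covering it):
  0 | 00-000,0000-0
  2 | 0000-0  (sole → essential)
  8 | 00-000  (sole → essential)
  13 | 0011-1  (sole → essential)
  15 | 0-1111,0011-1
  19 | 01-011  (sole → essential)
  20 | -10100,01010-
  26 | 01101-  (sole → essential)
  27 | 01-011,011-11,01101-
  31 | 0-1111,011-11
  37 | 1001-1  (sole → essential)
  38 | 10011-  (sole → essential)
  39 | 1-0111,100-11,1001-1,10011-
  43 | 10-011  (sole → essential)
  44 | 1-1100  (sole → essential)
  48 | 11--00  (sole → essential)
  52 | -10100,11--00
  55 | 1-0111  (sole → essential)
  56 | 11--00  (sole → essential)
  60 | 1-1100,11--00,11110-
  61 | 11110-  (sole → essential)
Essential prime implicants: 00-000, 0000-0, 0011-1, 01-011, 01101-, 1-0111, 1-1100, 10-011, 1001-1, 10011-, 11--00, 11110-
Petrick residual → -10100, 0-1111
Minimum SOP uses 14 PIs: bc'de'f' + a'cdef + a'b'd'e'f' + a'b'c'd'f' + a'b'cdf + a'bd'ef + a'bcd'e + ac'def + acde'f' + ab'd'ef + ab'c'df + ab'c'de + abe'f' + abcde'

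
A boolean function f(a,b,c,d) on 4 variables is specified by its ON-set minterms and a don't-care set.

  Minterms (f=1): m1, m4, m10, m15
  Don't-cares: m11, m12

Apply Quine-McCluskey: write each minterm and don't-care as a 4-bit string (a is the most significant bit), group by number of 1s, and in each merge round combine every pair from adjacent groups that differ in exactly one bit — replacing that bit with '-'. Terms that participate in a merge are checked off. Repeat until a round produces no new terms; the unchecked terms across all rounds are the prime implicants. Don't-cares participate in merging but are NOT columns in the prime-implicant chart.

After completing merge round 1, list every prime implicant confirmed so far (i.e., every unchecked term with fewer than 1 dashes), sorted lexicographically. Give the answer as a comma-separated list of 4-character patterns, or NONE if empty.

[col 0] 0001, 0100*, 1010*, 1011*, 1100*, 1111*
[col 1] -100, 1-11, 101-
Prime implicants: -100, 0001, 1-11, 101-

0001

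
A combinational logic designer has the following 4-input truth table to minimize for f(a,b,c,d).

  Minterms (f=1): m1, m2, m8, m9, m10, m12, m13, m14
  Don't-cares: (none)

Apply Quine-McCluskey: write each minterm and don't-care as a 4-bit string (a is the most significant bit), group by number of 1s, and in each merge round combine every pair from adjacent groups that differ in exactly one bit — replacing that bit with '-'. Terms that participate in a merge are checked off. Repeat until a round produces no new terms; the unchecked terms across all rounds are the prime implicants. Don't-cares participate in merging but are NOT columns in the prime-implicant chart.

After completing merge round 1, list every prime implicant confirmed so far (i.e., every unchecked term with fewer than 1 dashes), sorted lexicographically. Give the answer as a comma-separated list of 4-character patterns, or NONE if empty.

NONE

[col 0] 0001*, 0010*, 1000*, 1001*, 1010*, 1100*, 1101*, 1110*
[col 1] -001, -010, 1-00*, 1-01*, 1-10*, 10-0*, 100-*, 11-0*, 110-*
[col 2] 1--0, 1-0-
Prime implicants: -001, -010, 1--0, 1-0-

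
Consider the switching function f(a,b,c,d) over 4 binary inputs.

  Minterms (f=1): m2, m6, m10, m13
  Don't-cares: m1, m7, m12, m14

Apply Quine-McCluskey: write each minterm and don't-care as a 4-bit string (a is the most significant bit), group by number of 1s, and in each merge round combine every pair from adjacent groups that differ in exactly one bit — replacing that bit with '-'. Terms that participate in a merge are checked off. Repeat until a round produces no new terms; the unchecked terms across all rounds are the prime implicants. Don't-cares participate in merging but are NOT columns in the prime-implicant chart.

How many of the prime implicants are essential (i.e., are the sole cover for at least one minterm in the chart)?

2

[col 0] 0001, 0010*, 0110*, 0111*, 1010*, 1100*, 1101*, 1110*
[col 1] -010*, -110*, 0-10*, 011-, 1-10*, 11-0, 110-
[col 2] --10
Prime implicants: --10, 0001, 011-, 11-0, 110-
PI chart (minterm → PIs covering it):
  2 | --10  (sole → essential)
  6 | --10,011-
  10 | --10  (sole → essential)
  13 | 110-  (sole → essential)
Essential prime implicants: --10, 110-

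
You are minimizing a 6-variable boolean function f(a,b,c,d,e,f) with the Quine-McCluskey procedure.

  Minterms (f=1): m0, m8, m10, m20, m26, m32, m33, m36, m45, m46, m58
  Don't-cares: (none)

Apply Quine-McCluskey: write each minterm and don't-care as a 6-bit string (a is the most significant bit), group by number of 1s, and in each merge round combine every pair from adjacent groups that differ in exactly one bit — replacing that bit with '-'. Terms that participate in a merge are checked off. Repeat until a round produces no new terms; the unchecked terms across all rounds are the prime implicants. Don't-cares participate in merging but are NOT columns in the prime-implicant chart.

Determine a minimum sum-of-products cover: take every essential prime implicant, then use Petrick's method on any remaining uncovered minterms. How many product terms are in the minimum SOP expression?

[col 0] 000000*, 001000*, 001010*, 010100, 011010*, 100000*, 100001*, 100100*, 101101, 101110, 111010*
[col 1] -00000, -11010, 0-1010, 00-000, 0010-0, 100-00, 10000-
Prime implicants: -00000, -11010, 0-1010, 00-000, 0010-0, 010100, 100-00, 10000-, 101101, 101110
PI chart (minterm → PIs covering it):
  0 | -00000,00-000
  8 | 00-000,0010-0
  10 | 0-1010,0010-0
  20 | 010100  (sole → essential)
  26 | -11010,0-1010
  32 | -00000,100-00,10000-
  33 | 10000-  (sole → essential)
  36 | 100-00  (sole → essential)
  45 | 101101  (sole → essential)
  46 | 101110  (sole → essential)
  58 | -11010  (sole → essential)
Essential prime implicants: -11010, 010100, 100-00, 10000-, 101101, 101110
Petrick residual → -00000, 0010-0
Minimum SOP uses 8 PIs: b'c'd'e'f' + bcd'ef' + a'b'cd'f' + a'bc'de'f' + ab'c'e'f' + ab'c'd'e' + ab'cde'f + ab'cdef'

8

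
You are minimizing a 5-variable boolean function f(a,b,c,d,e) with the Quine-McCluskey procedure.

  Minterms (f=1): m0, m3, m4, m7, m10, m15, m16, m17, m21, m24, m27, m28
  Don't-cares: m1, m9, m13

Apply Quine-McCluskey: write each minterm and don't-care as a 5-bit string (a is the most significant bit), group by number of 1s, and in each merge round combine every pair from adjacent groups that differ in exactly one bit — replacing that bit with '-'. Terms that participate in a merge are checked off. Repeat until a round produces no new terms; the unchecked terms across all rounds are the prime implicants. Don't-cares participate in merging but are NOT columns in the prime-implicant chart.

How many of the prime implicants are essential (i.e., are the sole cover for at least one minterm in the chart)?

Round 0: 00000✓ 00001✓ 00011✓ 00100✓ 00111✓ 01001✓ 01010 01101✓ 01111✓ 10000✓ 10001✓ 10101✓ 11000✓ 11011 11100✓
Round 1: -0000✓ -0001✓ 0-001 0-111 00-00 00-11 000-1 0000-✓ 01-01 011-1 1-000 10-01 1000-✓ 11-00
Round 2: -000-
PIs = {-000-, 0-001, 0-111, 00-00, 00-11, 000-1, 01-01, 01010, 011-1, 1-000, 10-01, 11-00, 11011}
Coverage chart:
  m0: -000-,00-00
  m3: 00-11,000-1
  m4: 00-00 ←essential
  m7: 0-111,00-11
  m10: 01010 ←essential
  m15: 0-111,011-1
  m16: -000-,1-000
  m17: -000-,10-01
  m21: 10-01 ←essential
  m24: 1-000,11-00
  m27: 11011 ←essential
  m28: 11-00 ←essential
Essential: 00-00, 01010, 10-01, 11-00, 11011

5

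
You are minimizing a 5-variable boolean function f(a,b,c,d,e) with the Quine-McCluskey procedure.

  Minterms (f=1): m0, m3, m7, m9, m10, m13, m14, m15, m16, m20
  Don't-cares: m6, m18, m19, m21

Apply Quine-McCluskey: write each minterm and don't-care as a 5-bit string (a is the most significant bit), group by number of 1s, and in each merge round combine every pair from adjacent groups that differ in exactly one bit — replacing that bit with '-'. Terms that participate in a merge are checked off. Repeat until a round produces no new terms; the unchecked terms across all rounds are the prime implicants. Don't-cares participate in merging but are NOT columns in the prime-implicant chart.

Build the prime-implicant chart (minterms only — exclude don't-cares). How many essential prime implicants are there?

Round 0: 00000✓ 00011✓ 00110✓ 00111✓ 01001✓ 01010✓ 01101✓ 01110✓ 01111✓ 10000✓ 10010✓ 10011✓ 10100✓ 10101✓
Round 1: -0000 -0011 0-110✓ 0-111✓ 00-11 0011-✓ 01-01 01-10 011-1 0111-✓ 10-00 100-0 1001- 1010-
Round 2: 0-11-
PIs = {-0000, -0011, 0-11-, 00-11, 01-01, 01-10, 011-1, 10-00, 100-0, 1001-, 1010-}
Coverage chart:
  m0: -0000 ←essential
  m3: -0011,00-11
  m7: 0-11-,00-11
  m9: 01-01 ←essential
  m10: 01-10 ←essential
  m13: 01-01,011-1
  m14: 0-11-,01-10
  m15: 0-11-,011-1
  m16: -0000,10-00,100-0
  m20: 10-00,1010-
Essential: -0000, 01-01, 01-10

3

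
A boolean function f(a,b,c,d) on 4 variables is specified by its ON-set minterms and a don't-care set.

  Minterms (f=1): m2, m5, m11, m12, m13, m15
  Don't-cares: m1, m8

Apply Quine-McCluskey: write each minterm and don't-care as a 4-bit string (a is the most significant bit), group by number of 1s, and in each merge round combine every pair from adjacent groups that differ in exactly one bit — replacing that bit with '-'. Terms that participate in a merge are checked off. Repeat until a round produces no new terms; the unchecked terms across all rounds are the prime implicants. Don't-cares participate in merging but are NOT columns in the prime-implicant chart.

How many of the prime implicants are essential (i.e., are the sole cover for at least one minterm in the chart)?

2

Round 0: 0001✓ 0010 0101✓ 1000✓ 1011✓ 1100✓ 1101✓ 1111✓
Round 1: -101 0-01 1-00 1-11 11-1 110-
PIs = {-101, 0-01, 0010, 1-00, 1-11, 11-1, 110-}
Coverage chart:
  m2: 0010 ←essential
  m5: -101,0-01
  m11: 1-11 ←essential
  m12: 1-00,110-
  m13: -101,11-1,110-
  m15: 1-11,11-1
Essential: 0010, 1-11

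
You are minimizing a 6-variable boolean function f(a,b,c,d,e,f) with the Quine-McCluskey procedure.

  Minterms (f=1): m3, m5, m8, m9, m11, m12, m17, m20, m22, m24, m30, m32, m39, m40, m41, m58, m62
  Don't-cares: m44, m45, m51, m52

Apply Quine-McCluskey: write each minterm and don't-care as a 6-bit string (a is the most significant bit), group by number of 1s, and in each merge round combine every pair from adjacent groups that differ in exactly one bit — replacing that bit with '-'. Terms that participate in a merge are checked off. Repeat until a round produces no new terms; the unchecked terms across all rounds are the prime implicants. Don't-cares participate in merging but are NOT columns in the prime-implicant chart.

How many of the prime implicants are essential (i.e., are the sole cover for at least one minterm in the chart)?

Round 0: 000011✓ 000101 001000✓ 001001✓ 001011✓ 001100✓ 010001 010100✓ 010110✓ 011000✓ 011110✓ 100000✓ 100111 101000✓ 101001✓ 101100✓ 101101✓ 110011 110100✓ 111010✓ 111110✓
Round 1: -01000✓ -01001✓ -01100✓ -10100 -11110 0-1000 00-011 001-00✓ 0010-1 00100-✓ 01-110 0101-0 10-000 101-00✓ 101-01✓ 10100-✓ 10110-✓ 111-10
Round 2: -01-00 -0100- 101-0-
PIs = {-01-00, -0100-, -10100, -11110, 0-1000, 00-011, 000101, 0010-1, 01-110, 010001, 0101-0, 10-000, 100111, 101-0-, 110011, 111-10}
Coverage chart:
  m3: 00-011 ←essential
  m5: 000101 ←essential
  m8: -01-00,-0100-,0-1000
  m9: -0100-,0010-1
  m11: 00-011,0010-1
  m12: -01-00 ←essential
  m17: 010001 ←essential
  m20: -10100,0101-0
  m22: 01-110,0101-0
  m24: 0-1000 ←essential
  m30: -11110,01-110
  m32: 10-000 ←essential
  m39: 100111 ←essential
  m40: -01-00,-0100-,10-000,101-0-
  m41: -0100-,101-0-
  m58: 111-10 ←essential
  m62: -11110,111-10
Essential: -01-00, 0-1000, 00-011, 000101, 010001, 10-000, 100111, 111-10

8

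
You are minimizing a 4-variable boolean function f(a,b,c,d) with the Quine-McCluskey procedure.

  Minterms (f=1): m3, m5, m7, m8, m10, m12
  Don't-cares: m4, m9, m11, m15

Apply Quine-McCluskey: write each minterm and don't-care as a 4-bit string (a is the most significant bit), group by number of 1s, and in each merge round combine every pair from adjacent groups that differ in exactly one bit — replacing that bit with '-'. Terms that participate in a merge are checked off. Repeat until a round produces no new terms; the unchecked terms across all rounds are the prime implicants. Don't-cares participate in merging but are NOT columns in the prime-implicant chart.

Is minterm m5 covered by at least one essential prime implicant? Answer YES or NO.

Round 0: 0011✓ 0100✓ 0101✓ 0111✓ 1000✓ 1001✓ 1010✓ 1011✓ 1100✓ 1111✓
Round 1: -011✓ -100 -111✓ 0-11✓ 01-1 010- 1-00 1-11✓ 10-0✓ 10-1✓ 100-✓ 101-✓
Round 2: --11 10--
PIs = {--11, -100, 01-1, 010-, 1-00, 10--}
Coverage chart:
  m3: --11 ←essential
  m5: 01-1,010-
  m7: --11,01-1
  m8: 1-00,10--
  m10: 10-- ←essential
  m12: -100,1-00
Essential: --11, 10--

NO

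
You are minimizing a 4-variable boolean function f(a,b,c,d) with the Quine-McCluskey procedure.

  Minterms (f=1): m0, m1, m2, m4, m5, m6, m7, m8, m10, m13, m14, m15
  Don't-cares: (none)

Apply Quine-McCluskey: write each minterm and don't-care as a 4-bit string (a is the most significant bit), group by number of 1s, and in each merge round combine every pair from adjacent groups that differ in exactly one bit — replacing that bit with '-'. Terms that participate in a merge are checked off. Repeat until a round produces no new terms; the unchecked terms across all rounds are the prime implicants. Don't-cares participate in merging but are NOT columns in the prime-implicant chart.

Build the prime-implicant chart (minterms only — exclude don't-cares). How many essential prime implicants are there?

3

Round 0: 0000✓ 0001✓ 0010✓ 0100✓ 0101✓ 0110✓ 0111✓ 1000✓ 1010✓ 1101✓ 1110✓ 1111✓
Round 1: -000✓ -010✓ -101✓ -110✓ -111✓ 0-00✓ 0-01✓ 0-10✓ 00-0✓ 000-✓ 01-0✓ 01-1✓ 010-✓ 011-✓ 1-10✓ 10-0✓ 11-1✓ 111-✓
Round 2: --10 -0-0 -1-1 -11- 0--0 0-0- 01--
PIs = {--10, -0-0, -1-1, -11-, 0--0, 0-0-, 01--}
Coverage chart:
  m0: -0-0,0--0,0-0-
  m1: 0-0- ←essential
  m2: --10,-0-0,0--0
  m4: 0--0,0-0-,01--
  m5: -1-1,0-0-,01--
  m6: --10,-11-,0--0,01--
  m7: -1-1,-11-,01--
  m8: -0-0 ←essential
  m10: --10,-0-0
  m13: -1-1 ←essential
  m14: --10,-11-
  m15: -1-1,-11-
Essential: -0-0, -1-1, 0-0-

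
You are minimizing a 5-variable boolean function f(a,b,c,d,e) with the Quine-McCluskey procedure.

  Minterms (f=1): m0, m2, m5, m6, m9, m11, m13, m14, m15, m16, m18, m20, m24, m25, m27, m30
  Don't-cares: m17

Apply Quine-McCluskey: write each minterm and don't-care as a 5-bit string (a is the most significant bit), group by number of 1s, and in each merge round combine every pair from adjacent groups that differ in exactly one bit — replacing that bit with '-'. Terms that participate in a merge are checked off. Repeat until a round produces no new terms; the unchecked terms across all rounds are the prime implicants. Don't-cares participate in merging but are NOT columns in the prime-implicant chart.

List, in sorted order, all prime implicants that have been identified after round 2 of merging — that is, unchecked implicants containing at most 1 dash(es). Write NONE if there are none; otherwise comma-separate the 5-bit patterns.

-1110, 0-101, 0-110, 00-10, 0111-, 10-00

Round 0: 00000✓ 00010✓ 00101✓ 00110✓ 01001✓ 01011✓ 01101✓ 01110✓ 01111✓ 10000✓ 10001✓ 10010✓ 10100✓ 11000✓ 11001✓ 11011✓ 11110✓
Round 1: -0000✓ -0010✓ -1001✓ -1011✓ -1110 0-101 0-110 00-10 000-0✓ 01-01✓ 01-11✓ 010-1✓ 011-1✓ 0111- 1-000✓ 1-001✓ 10-00 100-0✓ 1000-✓ 110-1✓ 1100-✓
Round 2: -00-0 -10-1 01--1 1-00-
PIs = {-00-0, -10-1, -1110, 0-101, 0-110, 00-10, 01--1, 0111-, 1-00-, 10-00}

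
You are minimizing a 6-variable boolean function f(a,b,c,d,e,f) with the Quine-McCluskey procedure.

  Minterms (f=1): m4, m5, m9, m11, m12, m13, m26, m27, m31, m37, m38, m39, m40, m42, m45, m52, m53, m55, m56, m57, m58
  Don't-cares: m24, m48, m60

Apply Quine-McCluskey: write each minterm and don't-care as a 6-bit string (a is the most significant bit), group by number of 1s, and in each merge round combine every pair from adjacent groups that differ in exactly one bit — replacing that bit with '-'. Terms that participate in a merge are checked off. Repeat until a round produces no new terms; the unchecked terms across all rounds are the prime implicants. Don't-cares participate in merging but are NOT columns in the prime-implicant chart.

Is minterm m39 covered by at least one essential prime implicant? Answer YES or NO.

[col 0] 000100*, 000101*, 001001*, 001011*, 001100*, 001101*, 011000*, 011010*, 011011*, 011111*, 100101*, 100110*, 100111*, 101000*, 101010*, 101101*, 110000*, 110100*, 110101*, 110111*, 111000*, 111001*, 111010*, 111100*
[col 1] -00101*, -01101*, -11000*, -11010*, 0-1011, 00-100*, 00-101*, 00010-*, 001-01, 0010-1, 00110-*, 011-11, 0110-0*, 01101-, 1-0101*, 1-0111*, 1-1000*, 1-1010*, 10-101*, 1001-1*, 10011-, 1010-0*, 11-000*, 11-100*, 110-00*, 1101-1*, 11010-, 111-00*, 1110-0*, 11100-
[col 2] -0-101, -110-0, 00-10-, 1-01-1, 1-10-0, 11--00
Prime implicants: -0-101, -110-0, 0-1011, 00-10-, 001-01, 0010-1, 011-11, 01101-, 1-01-1, 1-10-0, 10011-, 11--00, 11010-, 11100-
PI chart (minterm → PIs covering it):
  4 | 00-10-  (sole → essential)
  5 | -0-101,00-10-
  9 | 001-01,0010-1
  11 | 0-1011,0010-1
  12 | 00-10-  (sole → essential)
  13 | -0-101,00-10-,001-01
  26 | -110-0,01101-
  27 | 0-1011,011-11,01101-
  31 | 011-11  (sole → essential)
  37 | -0-101,1-01-1
  38 | 10011-  (sole → essential)
  39 | 1-01-1,10011-
  40 | 1-10-0  (sole → essential)
  42 | 1-10-0  (sole → essential)
  45 | -0-101  (sole → essential)
  52 | 11--00,11010-
  53 | 1-01-1,11010-
  55 | 1-01-1  (sole → essential)
  56 | -110-0,1-10-0,11--00,11100-
  57 | 11100-  (sole → essential)
  58 | -110-0,1-10-0
Essential prime implicants: -0-101, 00-10-, 011-11, 1-01-1, 1-10-0, 10011-, 11100-

YES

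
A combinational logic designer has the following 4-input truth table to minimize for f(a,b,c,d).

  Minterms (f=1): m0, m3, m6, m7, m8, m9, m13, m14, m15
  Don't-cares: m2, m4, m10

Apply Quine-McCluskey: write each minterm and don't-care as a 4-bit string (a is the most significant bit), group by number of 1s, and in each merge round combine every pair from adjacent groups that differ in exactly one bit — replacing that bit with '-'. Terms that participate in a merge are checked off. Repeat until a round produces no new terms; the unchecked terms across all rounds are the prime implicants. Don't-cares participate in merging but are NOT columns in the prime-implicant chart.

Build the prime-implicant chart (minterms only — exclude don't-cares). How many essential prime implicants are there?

1

size-2^0 implicants → 0000(✓)  0010(✓)  0011(✓)  0100(✓)  0110(✓)  0111(✓)  1000(✓)  1001(✓)  1010(✓)  1101(✓)  1110(✓)  1111(✓)
size-2^1 implicants → -000(✓)  -010(✓)  -110(✓)  -111(✓)  0-00(✓)  0-10(✓)  0-11(✓)  00-0(✓)  001-(✓)  01-0(✓)  011-(✓)  1-01  1-10(✓)  10-0(✓)  100-  11-1  111-(✓)
size-2^2 implicants → --10  -0-0  -11-  0--0  0-1-
Unchecked terms (primes): --10, -0-0, -11-, 0--0, 0-1-, 1-01, 100-, 11-1
Minterm coverage:
  m0 ⊆ -0-0,0--0
  m3 ⊆ 0-1- [E]
  m6 ⊆ --10,-11-,0--0,0-1-
  m7 ⊆ -11-,0-1-
  m8 ⊆ -0-0,100-
  m9 ⊆ 1-01,100-
  m13 ⊆ 1-01,11-1
  m14 ⊆ --10,-11-
  m15 ⊆ -11-,11-1
E = {0-1-}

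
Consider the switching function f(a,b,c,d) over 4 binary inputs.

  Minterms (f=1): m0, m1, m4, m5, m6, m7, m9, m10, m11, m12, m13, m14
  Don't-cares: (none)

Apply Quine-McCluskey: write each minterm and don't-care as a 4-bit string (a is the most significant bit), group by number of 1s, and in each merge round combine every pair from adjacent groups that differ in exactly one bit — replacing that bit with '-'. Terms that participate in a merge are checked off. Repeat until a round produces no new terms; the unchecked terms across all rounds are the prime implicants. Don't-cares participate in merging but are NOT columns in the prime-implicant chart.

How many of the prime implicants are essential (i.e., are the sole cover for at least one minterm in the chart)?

size-2^0 implicants → 0000(✓)  0001(✓)  0100(✓)  0101(✓)  0110(✓)  0111(✓)  1001(✓)  1010(✓)  1011(✓)  1100(✓)  1101(✓)  1110(✓)
size-2^1 implicants → -001(✓)  -100(✓)  -101(✓)  -110(✓)  0-00(✓)  0-01(✓)  000-(✓)  01-0(✓)  01-1(✓)  010-(✓)  011-(✓)  1-01(✓)  1-10  10-1  101-  11-0(✓)  110-(✓)
size-2^2 implicants → --01  -1-0  -10-  0-0-  01--
Unchecked terms (primes): --01, -1-0, -10-, 0-0-, 01--, 1-10, 10-1, 101-
Minterm coverage:
  m0 ⊆ 0-0- [E]
  m1 ⊆ --01,0-0-
  m4 ⊆ -1-0,-10-,0-0-,01--
  m5 ⊆ --01,-10-,0-0-,01--
  m6 ⊆ -1-0,01--
  m7 ⊆ 01-- [E]
  m9 ⊆ --01,10-1
  m10 ⊆ 1-10,101-
  m11 ⊆ 10-1,101-
  m12 ⊆ -1-0,-10-
  m13 ⊆ --01,-10-
  m14 ⊆ -1-0,1-10
E = {0-0-, 01--}

2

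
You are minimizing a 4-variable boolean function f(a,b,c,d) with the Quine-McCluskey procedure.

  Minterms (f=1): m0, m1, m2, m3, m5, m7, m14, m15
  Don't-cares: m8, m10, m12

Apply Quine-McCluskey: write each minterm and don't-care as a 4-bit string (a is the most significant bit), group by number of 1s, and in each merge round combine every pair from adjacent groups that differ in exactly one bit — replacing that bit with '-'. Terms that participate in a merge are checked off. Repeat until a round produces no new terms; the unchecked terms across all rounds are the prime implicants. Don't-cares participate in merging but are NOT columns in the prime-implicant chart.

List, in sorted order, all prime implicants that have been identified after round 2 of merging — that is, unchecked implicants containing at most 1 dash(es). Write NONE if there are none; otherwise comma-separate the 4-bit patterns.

-111, 111-

size-2^0 implicants → 0000(✓)  0001(✓)  0010(✓)  0011(✓)  0101(✓)  0111(✓)  1000(✓)  1010(✓)  1100(✓)  1110(✓)  1111(✓)
size-2^1 implicants → -000(✓)  -010(✓)  -111  0-01(✓)  0-11(✓)  00-0(✓)  00-1(✓)  000-(✓)  001-(✓)  01-1(✓)  1-00(✓)  1-10(✓)  10-0(✓)  11-0(✓)  111-
size-2^2 implicants → -0-0  0--1  00--  1--0
Unchecked terms (primes): -0-0, -111, 0--1, 00--, 1--0, 111-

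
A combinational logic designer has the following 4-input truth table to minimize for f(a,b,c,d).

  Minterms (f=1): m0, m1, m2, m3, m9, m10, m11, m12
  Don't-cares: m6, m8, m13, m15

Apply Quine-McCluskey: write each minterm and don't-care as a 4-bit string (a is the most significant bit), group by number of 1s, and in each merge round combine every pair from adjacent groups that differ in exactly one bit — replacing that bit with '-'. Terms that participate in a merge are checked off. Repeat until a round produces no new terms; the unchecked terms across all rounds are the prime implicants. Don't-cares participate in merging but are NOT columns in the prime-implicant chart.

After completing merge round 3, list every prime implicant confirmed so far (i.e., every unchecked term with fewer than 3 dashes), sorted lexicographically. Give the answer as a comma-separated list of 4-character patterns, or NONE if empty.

Round 0: 0000✓ 0001✓ 0010✓ 0011✓ 0110✓ 1000✓ 1001✓ 1010✓ 1011✓ 1100✓ 1101✓ 1111✓
Round 1: -000✓ -001✓ -010✓ -011✓ 0-10 00-0✓ 00-1✓ 000-✓ 001-✓ 1-00✓ 1-01✓ 1-11✓ 10-0✓ 10-1✓ 100-✓ 101-✓ 11-1✓ 110-✓
Round 2: -0-0✓ -0-1✓ -00-✓ -01-✓ 00--✓ 1--1 1-0- 10--✓
Round 3: -0--
PIs = {-0--, 0-10, 1--1, 1-0-}

0-10, 1--1, 1-0-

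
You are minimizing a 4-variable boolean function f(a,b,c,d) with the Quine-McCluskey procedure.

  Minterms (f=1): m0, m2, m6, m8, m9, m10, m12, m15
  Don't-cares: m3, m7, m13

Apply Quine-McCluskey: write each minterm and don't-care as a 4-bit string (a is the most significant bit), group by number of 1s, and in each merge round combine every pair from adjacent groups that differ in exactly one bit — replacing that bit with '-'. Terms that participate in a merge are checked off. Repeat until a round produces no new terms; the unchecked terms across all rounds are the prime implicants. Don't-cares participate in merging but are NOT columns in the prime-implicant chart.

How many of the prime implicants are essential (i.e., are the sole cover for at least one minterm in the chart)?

3

[col 0] 0000*, 0010*, 0011*, 0110*, 0111*, 1000*, 1001*, 1010*, 1100*, 1101*, 1111*
[col 1] -000*, -010*, -111, 0-10*, 0-11*, 00-0*, 001-*, 011-*, 1-00*, 1-01*, 10-0*, 100-*, 11-1, 110-*
[col 2] -0-0, 0-1-, 1-0-
Prime implicants: -0-0, -111, 0-1-, 1-0-, 11-1
PI chart (minterm → PIs covering it):
  0 | -0-0  (sole → essential)
  2 | -0-0,0-1-
  6 | 0-1-  (sole → essential)
  8 | -0-0,1-0-
  9 | 1-0-  (sole → essential)
  10 | -0-0  (sole → essential)
  12 | 1-0-  (sole → essential)
  15 | -111,11-1
Essential prime implicants: -0-0, 0-1-, 1-0-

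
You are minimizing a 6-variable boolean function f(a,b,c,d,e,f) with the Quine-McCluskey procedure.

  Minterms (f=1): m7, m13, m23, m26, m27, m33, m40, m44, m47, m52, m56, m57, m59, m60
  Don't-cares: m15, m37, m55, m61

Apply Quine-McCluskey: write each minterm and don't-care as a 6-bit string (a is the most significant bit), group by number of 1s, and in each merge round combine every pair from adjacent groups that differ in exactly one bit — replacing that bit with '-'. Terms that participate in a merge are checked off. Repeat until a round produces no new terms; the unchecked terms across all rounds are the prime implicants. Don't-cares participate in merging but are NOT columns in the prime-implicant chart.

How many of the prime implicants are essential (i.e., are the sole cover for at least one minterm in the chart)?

Round 0: 000111✓ 001101✓ 001111✓ 010111✓ 011010✓ 011011✓ 100001✓ 100101✓ 101000✓ 101100✓ 101111✓ 110100✓ 110111✓ 111000✓ 111001✓ 111011✓ 111100✓ 111101✓
Round 1: -01111 -10111 -11011 0-0111 00-111 0011-1 01101- 1-1000✓ 1-1100✓ 100-01 101-00✓ 11-100 111-00✓ 111-01✓ 1110-1 11100-✓ 11110-✓
Round 2: 1-1-00 111-0-
PIs = {-01111, -10111, -11011, 0-0111, 00-111, 0011-1, 01101-, 1-1-00, 100-01, 11-100, 111-0-, 1110-1}
Coverage chart:
  m7: 0-0111,00-111
  m13: 0011-1 ←essential
  m23: -10111,0-0111
  m26: 01101- ←essential
  m27: -11011,01101-
  m33: 100-01 ←essential
  m40: 1-1-00 ←essential
  m44: 1-1-00 ←essential
  m47: -01111 ←essential
  m52: 11-100 ←essential
  m56: 1-1-00,111-0-
  m57: 111-0-,1110-1
  m59: -11011,1110-1
  m60: 1-1-00,11-100,111-0-
Essential: -01111, 0011-1, 01101-, 1-1-00, 100-01, 11-100

6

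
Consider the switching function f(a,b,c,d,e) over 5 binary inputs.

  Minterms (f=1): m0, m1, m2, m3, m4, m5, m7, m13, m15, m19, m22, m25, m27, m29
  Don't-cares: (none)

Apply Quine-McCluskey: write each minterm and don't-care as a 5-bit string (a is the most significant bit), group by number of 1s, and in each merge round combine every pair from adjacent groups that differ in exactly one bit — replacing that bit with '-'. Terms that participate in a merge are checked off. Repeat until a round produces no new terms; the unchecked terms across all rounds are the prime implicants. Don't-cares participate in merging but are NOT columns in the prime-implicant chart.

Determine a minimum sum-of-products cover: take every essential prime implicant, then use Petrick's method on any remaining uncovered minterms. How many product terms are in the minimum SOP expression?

Round 0: 00000✓ 00001✓ 00010✓ 00011✓ 00100✓ 00101✓ 00111✓ 01101✓ 01111✓ 10011✓ 10110 11001✓ 11011✓ 11101✓
Round 1: -0011 -1101 0-101✓ 0-111✓ 00-00✓ 00-01✓ 00-11✓ 000-0✓ 000-1✓ 0000-✓ 0001-✓ 001-1✓ 0010-✓ 011-1✓ 1-011 11-01 110-1
Round 2: 0-1-1 00--1 00-0- 000--
PIs = {-0011, -1101, 0-1-1, 00--1, 00-0-, 000--, 1-011, 10110, 11-01, 110-1}
Coverage chart:
  m0: 00-0-,000--
  m1: 00--1,00-0-,000--
  m2: 000-- ←essential
  m3: -0011,00--1,000--
  m4: 00-0- ←essential
  m5: 0-1-1,00--1,00-0-
  m7: 0-1-1,00--1
  m13: -1101,0-1-1
  m15: 0-1-1 ←essential
  m19: -0011,1-011
  m22: 10110 ←essential
  m25: 11-01,110-1
  m27: 1-011,110-1
  m29: -1101,11-01
Essential: 0-1-1, 00-0-, 000--, 10110
Petrick residual → 1-011, 11-01
Min cover (6 terms): a'ce + a'b'd' + a'b'c' + ac'de + ab'cde' + abd'e

6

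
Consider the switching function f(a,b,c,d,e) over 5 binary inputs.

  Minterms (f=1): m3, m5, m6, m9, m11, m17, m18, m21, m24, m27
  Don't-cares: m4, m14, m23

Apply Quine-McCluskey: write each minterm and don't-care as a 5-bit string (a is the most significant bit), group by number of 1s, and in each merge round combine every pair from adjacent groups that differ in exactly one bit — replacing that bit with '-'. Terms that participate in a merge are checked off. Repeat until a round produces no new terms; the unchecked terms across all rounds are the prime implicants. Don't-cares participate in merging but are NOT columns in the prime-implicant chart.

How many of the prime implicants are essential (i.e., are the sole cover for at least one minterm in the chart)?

[col 0] 00011*, 00100*, 00101*, 00110*, 01001*, 01011*, 01110*, 10001*, 10010, 10101*, 10111*, 11000, 11011*
[col 1] -0101, -1011, 0-011, 0-110, 001-0, 0010-, 010-1, 10-01, 101-1
Prime implicants: -0101, -1011, 0-011, 0-110, 001-0, 0010-, 010-1, 10-01, 10010, 101-1, 11000
PI chart (minterm → PIs covering it):
  3 | 0-011  (sole → essential)
  5 | -0101,0010-
  6 | 0-110,001-0
  9 | 010-1  (sole → essential)
  11 | -1011,0-011,010-1
  17 | 10-01  (sole → essential)
  18 | 10010  (sole → essential)
  21 | -0101,10-01,101-1
  24 | 11000  (sole → essential)
  27 | -1011  (sole → essential)
Essential prime implicants: -1011, 0-011, 010-1, 10-01, 10010, 11000

6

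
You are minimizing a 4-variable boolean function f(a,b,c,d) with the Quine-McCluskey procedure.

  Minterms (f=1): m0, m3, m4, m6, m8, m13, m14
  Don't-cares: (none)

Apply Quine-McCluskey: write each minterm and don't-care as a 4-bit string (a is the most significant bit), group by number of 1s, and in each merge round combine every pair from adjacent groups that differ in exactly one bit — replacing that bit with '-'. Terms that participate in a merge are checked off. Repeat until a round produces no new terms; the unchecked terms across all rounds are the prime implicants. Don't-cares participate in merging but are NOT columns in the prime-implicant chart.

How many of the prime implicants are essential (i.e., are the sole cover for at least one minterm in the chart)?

Round 0: 0000✓ 0011 0100✓ 0110✓ 1000✓ 1101 1110✓
Round 1: -000 -110 0-00 01-0
PIs = {-000, -110, 0-00, 0011, 01-0, 1101}
Coverage chart:
  m0: -000,0-00
  m3: 0011 ←essential
  m4: 0-00,01-0
  m6: -110,01-0
  m8: -000 ←essential
  m13: 1101 ←essential
  m14: -110 ←essential
Essential: -000, -110, 0011, 1101

4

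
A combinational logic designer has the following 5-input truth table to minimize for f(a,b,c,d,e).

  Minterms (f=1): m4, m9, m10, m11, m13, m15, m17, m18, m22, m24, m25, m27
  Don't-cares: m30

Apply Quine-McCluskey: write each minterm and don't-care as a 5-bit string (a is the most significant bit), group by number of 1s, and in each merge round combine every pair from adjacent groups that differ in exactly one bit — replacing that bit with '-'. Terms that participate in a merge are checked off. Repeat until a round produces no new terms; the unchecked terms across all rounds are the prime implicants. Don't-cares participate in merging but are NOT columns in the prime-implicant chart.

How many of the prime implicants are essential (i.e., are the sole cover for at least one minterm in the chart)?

7

[col 0] 00100, 01001*, 01010*, 01011*, 01101*, 01111*, 10001*, 10010*, 10110*, 11000*, 11001*, 11011*, 11110*
[col 1] -1001*, -1011*, 01-01*, 01-11*, 010-1*, 0101-, 011-1*, 1-001, 1-110, 10-10, 110-1*, 1100-
[col 2] -10-1, 01--1
Prime implicants: -10-1, 00100, 01--1, 0101-, 1-001, 1-110, 10-10, 1100-
PI chart (minterm → PIs covering it):
  4 | 00100  (sole → essential)
  9 | -10-1,01--1
  10 | 0101-  (sole → essential)
  11 | -10-1,01--1,0101-
  13 | 01--1  (sole → essential)
  15 | 01--1  (sole → essential)
  17 | 1-001  (sole → essential)
  18 | 10-10  (sole → essential)
  22 | 1-110,10-10
  24 | 1100-  (sole → essential)
  25 | -10-1,1-001,1100-
  27 | -10-1  (sole → essential)
Essential prime implicants: -10-1, 00100, 01--1, 0101-, 1-001, 10-10, 1100-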